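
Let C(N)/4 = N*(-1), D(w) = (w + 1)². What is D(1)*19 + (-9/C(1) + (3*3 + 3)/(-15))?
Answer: 1549/20 ≈ 77.450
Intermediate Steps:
D(w) = (1 + w)²
C(N) = -4*N (C(N) = 4*(N*(-1)) = 4*(-N) = -4*N)
D(1)*19 + (-9/C(1) + (3*3 + 3)/(-15)) = (1 + 1)²*19 + (-9/((-4*1)) + (3*3 + 3)/(-15)) = 2²*19 + (-9/(-4) + (9 + 3)*(-1/15)) = 4*19 + (-9*(-¼) + 12*(-1/15)) = 76 + (9/4 - ⅘) = 76 + 29/20 = 1549/20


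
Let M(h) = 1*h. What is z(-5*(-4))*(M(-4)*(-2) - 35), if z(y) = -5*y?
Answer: 2700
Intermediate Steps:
M(h) = h
z(-5*(-4))*(M(-4)*(-2) - 35) = (-(-25)*(-4))*(-4*(-2) - 35) = (-5*20)*(8 - 35) = -100*(-27) = 2700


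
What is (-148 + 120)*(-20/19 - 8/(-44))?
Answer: 5096/209 ≈ 24.383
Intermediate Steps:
(-148 + 120)*(-20/19 - 8/(-44)) = -28*(-20*1/19 - 8*(-1/44)) = -28*(-20/19 + 2/11) = -28*(-182/209) = 5096/209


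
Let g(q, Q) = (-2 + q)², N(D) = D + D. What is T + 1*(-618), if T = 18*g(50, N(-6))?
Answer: 40854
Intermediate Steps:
N(D) = 2*D
T = 41472 (T = 18*(-2 + 50)² = 18*48² = 18*2304 = 41472)
T + 1*(-618) = 41472 + 1*(-618) = 41472 - 618 = 40854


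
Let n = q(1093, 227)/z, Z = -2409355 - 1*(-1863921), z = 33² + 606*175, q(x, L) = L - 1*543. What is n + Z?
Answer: -58437253642/107139 ≈ -5.4543e+5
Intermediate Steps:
q(x, L) = -543 + L (q(x, L) = L - 543 = -543 + L)
z = 107139 (z = 1089 + 106050 = 107139)
Z = -545434 (Z = -2409355 + 1863921 = -545434)
n = -316/107139 (n = (-543 + 227)/107139 = -316*1/107139 = -316/107139 ≈ -0.0029494)
n + Z = -316/107139 - 545434 = -58437253642/107139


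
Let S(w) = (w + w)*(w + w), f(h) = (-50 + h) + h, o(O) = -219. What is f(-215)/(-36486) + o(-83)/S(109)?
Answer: 2470181/288993444 ≈ 0.0085475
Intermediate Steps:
f(h) = -50 + 2*h
S(w) = 4*w**2 (S(w) = (2*w)*(2*w) = 4*w**2)
f(-215)/(-36486) + o(-83)/S(109) = (-50 + 2*(-215))/(-36486) - 219/(4*109**2) = (-50 - 430)*(-1/36486) - 219/(4*11881) = -480*(-1/36486) - 219/47524 = 80/6081 - 219*1/47524 = 80/6081 - 219/47524 = 2470181/288993444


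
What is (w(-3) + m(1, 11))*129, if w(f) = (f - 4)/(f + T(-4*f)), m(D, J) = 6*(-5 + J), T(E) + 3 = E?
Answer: 8987/2 ≈ 4493.5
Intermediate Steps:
T(E) = -3 + E
m(D, J) = -30 + 6*J
w(f) = (-4 + f)/(-3 - 3*f) (w(f) = (f - 4)/(f + (-3 - 4*f)) = (-4 + f)/(-3 - 3*f))
(w(-3) + m(1, 11))*129 = ((4 - 1*(-3))/(3*(1 - 3)) + (-30 + 6*11))*129 = ((⅓)*(4 + 3)/(-2) + (-30 + 66))*129 = ((⅓)*(-½)*7 + 36)*129 = (-7/6 + 36)*129 = (209/6)*129 = 8987/2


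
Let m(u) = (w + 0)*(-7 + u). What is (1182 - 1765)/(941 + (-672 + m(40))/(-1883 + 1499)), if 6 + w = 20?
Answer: -37312/60259 ≈ -0.61919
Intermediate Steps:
w = 14 (w = -6 + 20 = 14)
m(u) = -98 + 14*u (m(u) = (14 + 0)*(-7 + u) = 14*(-7 + u) = -98 + 14*u)
(1182 - 1765)/(941 + (-672 + m(40))/(-1883 + 1499)) = (1182 - 1765)/(941 + (-672 + (-98 + 14*40))/(-1883 + 1499)) = -583/(941 + (-672 + (-98 + 560))/(-384)) = -583/(941 + (-672 + 462)*(-1/384)) = -583/(941 - 210*(-1/384)) = -583/(941 + 35/64) = -583/60259/64 = -583*64/60259 = -37312/60259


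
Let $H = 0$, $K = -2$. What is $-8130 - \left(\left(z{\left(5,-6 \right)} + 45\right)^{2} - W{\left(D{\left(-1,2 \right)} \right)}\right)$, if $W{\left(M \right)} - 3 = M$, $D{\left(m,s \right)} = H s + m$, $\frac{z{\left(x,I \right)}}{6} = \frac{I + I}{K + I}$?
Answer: $-11044$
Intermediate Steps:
$z{\left(x,I \right)} = \frac{12 I}{-2 + I}$ ($z{\left(x,I \right)} = 6 \frac{I + I}{-2 + I} = 6 \frac{2 I}{-2 + I} = \frac{12 I}{-2 + I}$)
$D{\left(m,s \right)} = m$ ($D{\left(m,s \right)} = 0 s + m = 0 + m = m$)
$W{\left(M \right)} = 3 + M$
$-8130 - \left(\left(z{\left(5,-6 \right)} + 45\right)^{2} - W{\left(D{\left(-1,2 \right)} \right)}\right) = -8130 + \left(\left(3 - 1\right) - \left(12 \left(-6\right) \frac{1}{-2 - 6} + 45\right)^{2}\right) = -8130 + \left(2 - \left(12 \left(-6\right) \frac{1}{-8} + 45\right)^{2}\right) = -8130 + \left(2 - \left(12 \left(-6\right) \left(- \frac{1}{8}\right) + 45\right)^{2}\right) = -8130 + \left(2 - \left(9 + 45\right)^{2}\right) = -8130 + \left(2 - 54^{2}\right) = -8130 + \left(2 - 2916\right) = -8130 - 2914 = -11044$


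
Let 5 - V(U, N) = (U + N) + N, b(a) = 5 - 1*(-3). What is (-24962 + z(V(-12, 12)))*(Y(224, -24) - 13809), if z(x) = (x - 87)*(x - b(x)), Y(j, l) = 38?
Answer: 324334592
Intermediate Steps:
b(a) = 8 (b(a) = 5 + 3 = 8)
V(U, N) = 5 - U - 2*N (V(U, N) = 5 - ((U + N) + N) = 5 - ((N + U) + N) = 5 - (U + 2*N) = 5 + (-U - 2*N) = 5 - U - 2*N)
z(x) = (-87 + x)*(-8 + x) (z(x) = (x - 87)*(x - 1*8) = (-87 + x)*(x - 8) = (-87 + x)*(-8 + x))
(-24962 + z(V(-12, 12)))*(Y(224, -24) - 13809) = (-24962 + (696 + (5 - 1*(-12) - 2*12)**2 - 95*(5 - 1*(-12) - 2*12)))*(38 - 13809) = (-24962 + (696 + (5 + 12 - 24)**2 - 95*(5 + 12 - 24)))*(-13771) = (-24962 + (696 + (-7)**2 - 95*(-7)))*(-13771) = (-24962 + (696 + 49 + 665))*(-13771) = (-24962 + 1410)*(-13771) = -23552*(-13771) = 324334592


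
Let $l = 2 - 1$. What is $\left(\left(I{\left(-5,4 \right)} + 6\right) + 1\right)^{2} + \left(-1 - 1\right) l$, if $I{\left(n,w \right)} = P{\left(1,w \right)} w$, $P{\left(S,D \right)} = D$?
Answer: $527$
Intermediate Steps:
$I{\left(n,w \right)} = w^{2}$ ($I{\left(n,w \right)} = w w = w^{2}$)
$l = 1$
$\left(\left(I{\left(-5,4 \right)} + 6\right) + 1\right)^{2} + \left(-1 - 1\right) l = \left(\left(4^{2} + 6\right) + 1\right)^{2} + \left(-1 - 1\right) 1 = \left(\left(16 + 6\right) + 1\right)^{2} - 2 = \left(22 + 1\right)^{2} - 2 = 23^{2} - 2 = 529 - 2 = 527$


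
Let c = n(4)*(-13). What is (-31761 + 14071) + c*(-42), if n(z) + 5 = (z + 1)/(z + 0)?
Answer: -39475/2 ≈ -19738.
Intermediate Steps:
n(z) = -5 + (1 + z)/z (n(z) = -5 + (z + 1)/(z + 0) = -5 + (1 + z)/z)
c = 195/4 (c = (-4 + 1/4)*(-13) = (-4 + ¼)*(-13) = -15/4*(-13) = 195/4 ≈ 48.750)
(-31761 + 14071) + c*(-42) = (-31761 + 14071) + (195/4)*(-42) = -17690 - 4095/2 = -39475/2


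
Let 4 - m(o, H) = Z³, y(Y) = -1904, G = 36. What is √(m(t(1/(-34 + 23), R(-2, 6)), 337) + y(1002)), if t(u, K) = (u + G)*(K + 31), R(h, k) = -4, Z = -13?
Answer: 3*√33 ≈ 17.234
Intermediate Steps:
t(u, K) = (31 + K)*(36 + u) (t(u, K) = (u + 36)*(K + 31) = (36 + u)*(31 + K) = (31 + K)*(36 + u))
m(o, H) = 2201 (m(o, H) = 4 - 1*(-13)³ = 4 - 1*(-2197) = 4 + 2197 = 2201)
√(m(t(1/(-34 + 23), R(-2, 6)), 337) + y(1002)) = √(2201 - 1904) = √297 = 3*√33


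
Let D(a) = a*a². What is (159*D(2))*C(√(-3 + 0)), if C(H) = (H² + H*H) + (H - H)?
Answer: -7632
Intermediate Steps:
D(a) = a³
C(H) = 2*H² (C(H) = (H² + H²) + 0 = 2*H² + 0 = 2*H²)
(159*D(2))*C(√(-3 + 0)) = (159*2³)*(2*(√(-3 + 0))²) = (159*8)*(2*(√(-3))²) = 1272*(2*(I*√3)²) = 1272*(2*(-3)) = 1272*(-6) = -7632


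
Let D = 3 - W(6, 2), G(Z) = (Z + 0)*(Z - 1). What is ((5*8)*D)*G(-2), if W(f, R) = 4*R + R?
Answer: -1680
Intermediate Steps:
W(f, R) = 5*R
G(Z) = Z*(-1 + Z)
D = -7 (D = 3 - 5*2 = 3 - 1*10 = 3 - 10 = -7)
((5*8)*D)*G(-2) = ((5*8)*(-7))*(-2*(-1 - 2)) = (40*(-7))*(-2*(-3)) = -280*6 = -1680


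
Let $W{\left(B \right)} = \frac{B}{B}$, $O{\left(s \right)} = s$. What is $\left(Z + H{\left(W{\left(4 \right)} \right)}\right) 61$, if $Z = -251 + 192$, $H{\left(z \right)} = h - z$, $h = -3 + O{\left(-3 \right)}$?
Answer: $-4026$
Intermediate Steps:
$h = -6$ ($h = -3 - 3 = -6$)
$W{\left(B \right)} = 1$
$H{\left(z \right)} = -6 - z$
$Z = -59$
$\left(Z + H{\left(W{\left(4 \right)} \right)}\right) 61 = \left(-59 - 7\right) 61 = \left(-66\right) 61 = -4026$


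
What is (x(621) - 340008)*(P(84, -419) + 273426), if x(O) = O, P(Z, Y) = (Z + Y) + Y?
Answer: -92541332064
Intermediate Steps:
P(Z, Y) = Z + 2*Y (P(Z, Y) = (Y + Z) + Y = Z + 2*Y)
(x(621) - 340008)*(P(84, -419) + 273426) = (621 - 340008)*((84 + 2*(-419)) + 273426) = -339387*((84 - 838) + 273426) = -339387*(-754 + 273426) = -339387*272672 = -92541332064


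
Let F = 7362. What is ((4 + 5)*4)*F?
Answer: 265032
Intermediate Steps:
((4 + 5)*4)*F = ((4 + 5)*4)*7362 = (9*4)*7362 = 36*7362 = 265032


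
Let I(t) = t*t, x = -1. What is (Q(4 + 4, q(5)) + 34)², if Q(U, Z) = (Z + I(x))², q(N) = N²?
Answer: 504100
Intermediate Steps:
I(t) = t²
Q(U, Z) = (1 + Z)² (Q(U, Z) = (Z + (-1)²)² = (Z + 1)² = (1 + Z)²)
(Q(4 + 4, q(5)) + 34)² = ((1 + 5²)² + 34)² = ((1 + 25)² + 34)² = (26² + 34)² = (676 + 34)² = 710² = 504100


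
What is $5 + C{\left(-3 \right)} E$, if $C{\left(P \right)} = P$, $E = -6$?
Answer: $23$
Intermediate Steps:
$5 + C{\left(-3 \right)} E = 5 - -18 = 5 + 18 = 23$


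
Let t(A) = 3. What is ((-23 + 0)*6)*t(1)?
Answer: -414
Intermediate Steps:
((-23 + 0)*6)*t(1) = ((-23 + 0)*6)*3 = -23*6*3 = -138*3 = -414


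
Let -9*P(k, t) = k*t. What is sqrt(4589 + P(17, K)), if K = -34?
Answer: sqrt(41879)/3 ≈ 68.214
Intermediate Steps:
P(k, t) = -k*t/9
sqrt(4589 + P(17, K)) = sqrt(4589 - 1/9*17*(-34)) = sqrt(4589 + 578/9) = sqrt(41879/9) = sqrt(41879)/3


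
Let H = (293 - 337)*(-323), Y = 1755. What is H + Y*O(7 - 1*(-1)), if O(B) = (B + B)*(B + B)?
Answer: 463492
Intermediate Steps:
O(B) = 4*B**2 (O(B) = (2*B)*(2*B) = 4*B**2)
H = 14212 (H = -44*(-323) = 14212)
H + Y*O(7 - 1*(-1)) = 14212 + 1755*(4*(7 - 1*(-1))**2) = 14212 + 1755*(4*(7 + 1)**2) = 14212 + 1755*(4*8**2) = 14212 + 1755*(4*64) = 14212 + 1755*256 = 14212 + 449280 = 463492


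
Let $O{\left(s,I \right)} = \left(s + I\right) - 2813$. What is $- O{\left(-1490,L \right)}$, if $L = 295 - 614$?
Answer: $4622$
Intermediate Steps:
$L = -319$
$O{\left(s,I \right)} = -2813 + I + s$ ($O{\left(s,I \right)} = \left(I + s\right) - 2813 = -2813 + I + s$)
$- O{\left(-1490,L \right)} = - (-2813 - 319 - 1490) = \left(-1\right) \left(-4622\right) = 4622$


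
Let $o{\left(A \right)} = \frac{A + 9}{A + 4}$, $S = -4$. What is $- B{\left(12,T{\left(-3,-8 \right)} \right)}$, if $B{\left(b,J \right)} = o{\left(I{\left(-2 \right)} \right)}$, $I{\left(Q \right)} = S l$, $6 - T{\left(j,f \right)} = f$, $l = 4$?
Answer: $- \frac{7}{12} \approx -0.58333$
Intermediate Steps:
$T{\left(j,f \right)} = 6 - f$
$I{\left(Q \right)} = -16$ ($I{\left(Q \right)} = \left(-4\right) 4 = -16$)
$o{\left(A \right)} = \frac{9 + A}{4 + A}$
$B{\left(b,J \right)} = \frac{7}{12}$ ($B{\left(b,J \right)} = \frac{9 - 16}{4 - 16} = \frac{1}{-12} \left(-7\right) = \left(- \frac{1}{12}\right) \left(-7\right) = \frac{7}{12}$)
$- B{\left(12,T{\left(-3,-8 \right)} \right)} = \left(-1\right) \frac{7}{12} = - \frac{7}{12}$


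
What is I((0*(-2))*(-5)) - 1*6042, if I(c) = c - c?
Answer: -6042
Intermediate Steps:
I(c) = 0
I((0*(-2))*(-5)) - 1*6042 = 0 - 1*6042 = 0 - 6042 = -6042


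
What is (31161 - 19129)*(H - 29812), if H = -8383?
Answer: -459562240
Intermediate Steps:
(31161 - 19129)*(H - 29812) = (31161 - 19129)*(-8383 - 29812) = 12032*(-38195) = -459562240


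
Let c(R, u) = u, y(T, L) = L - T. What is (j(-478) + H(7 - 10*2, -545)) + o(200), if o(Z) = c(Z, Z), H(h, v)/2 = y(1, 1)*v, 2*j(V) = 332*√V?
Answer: 200 + 166*I*√478 ≈ 200.0 + 3629.3*I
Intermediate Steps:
j(V) = 166*√V (j(V) = (332*√V)/2 = 166*√V)
H(h, v) = 0 (H(h, v) = 2*((1 - 1*1)*v) = 2*((1 - 1)*v) = 2*(0*v) = 2*0 = 0)
o(Z) = Z
(j(-478) + H(7 - 10*2, -545)) + o(200) = (166*√(-478) + 0) + 200 = (166*(I*√478) + 0) + 200 = (166*I*√478 + 0) + 200 = 166*I*√478 + 200 = 200 + 166*I*√478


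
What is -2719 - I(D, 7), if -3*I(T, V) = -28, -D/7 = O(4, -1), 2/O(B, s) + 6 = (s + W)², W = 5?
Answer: -8185/3 ≈ -2728.3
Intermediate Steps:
O(B, s) = 2/(-6 + (5 + s)²) (O(B, s) = 2/(-6 + (s + 5)²) = 2/(-6 + (5 + s)²))
D = -7/5 (D = -14/(-6 + (5 - 1)²) = -14/(-6 + 4²) = -14/(-6 + 16) = -14/10 = -7*⅕ = -7/5 ≈ -1.4000)
I(T, V) = 28/3 (I(T, V) = -⅓*(-28) = 28/3)
-2719 - I(D, 7) = -2719 - 1*28/3 = -2719 - 28/3 = -8185/3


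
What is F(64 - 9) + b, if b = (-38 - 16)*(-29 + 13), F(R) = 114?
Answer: 978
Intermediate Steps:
b = 864 (b = -54*(-16) = 864)
F(64 - 9) + b = 114 + 864 = 978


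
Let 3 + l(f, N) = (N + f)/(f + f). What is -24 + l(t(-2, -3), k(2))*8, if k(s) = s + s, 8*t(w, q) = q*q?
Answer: -268/9 ≈ -29.778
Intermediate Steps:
t(w, q) = q²/8 (t(w, q) = (q*q)/8 = q²/8)
k(s) = 2*s
l(f, N) = -3 + (N + f)/(2*f) (l(f, N) = -3 + (N + f)/(f + f) = -3 + (N + f)/((2*f)) = -3 + (N + f)*(1/(2*f)) = -3 + (N + f)/(2*f))
-24 + l(t(-2, -3), k(2))*8 = -24 + ((2*2 - 5*(-3)²/8)/(2*(((⅛)*(-3)²))))*8 = -24 + ((4 - 5*9/8)/(2*(((⅛)*9))))*8 = -24 + ((4 - 5*9/8)/(2*(9/8)))*8 = -24 + ((½)*(8/9)*(4 - 45/8))*8 = -24 + ((½)*(8/9)*(-13/8))*8 = -24 - 13/18*8 = -24 - 52/9 = -268/9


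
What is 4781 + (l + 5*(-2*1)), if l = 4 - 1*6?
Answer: 4769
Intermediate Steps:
l = -2 (l = 4 - 6 = -2)
4781 + (l + 5*(-2*1)) = 4781 + (-2 + 5*(-2*1)) = 4781 + (-2 + 5*(-2)) = 4781 + (-2 - 10) = 4781 - 12 = 4769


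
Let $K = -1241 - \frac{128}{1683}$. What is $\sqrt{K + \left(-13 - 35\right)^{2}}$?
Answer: $\frac{\sqrt{334524487}}{561} \approx 32.603$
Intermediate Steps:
$K = - \frac{2088731}{1683}$ ($K = -1241 - \frac{128}{1683} = - \frac{2088731}{1683} \approx -1241.1$)
$\sqrt{K + \left(-13 - 35\right)^{2}} = \sqrt{- \frac{2088731}{1683} + \left(-13 - 35\right)^{2}} = \sqrt{- \frac{2088731}{1683} + \left(-48\right)^{2}} = \sqrt{- \frac{2088731}{1683} + 2304} = \sqrt{\frac{1788901}{1683}} = \frac{\sqrt{334524487}}{561}$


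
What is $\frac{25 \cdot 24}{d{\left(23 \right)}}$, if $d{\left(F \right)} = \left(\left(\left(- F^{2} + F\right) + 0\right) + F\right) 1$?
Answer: $- \frac{200}{161} \approx -1.2422$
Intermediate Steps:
$d{\left(F \right)} = - F^{2} + 2 F$ ($d{\left(F \right)} = \left(\left(\left(F - F^{2}\right) + 0\right) + F\right) 1 = \left(\left(F - F^{2}\right) + F\right) 1 = \left(- F^{2} + 2 F\right) 1 = - F^{2} + 2 F$)
$\frac{25 \cdot 24}{d{\left(23 \right)}} = \frac{25 \cdot 24}{23 \left(2 - 23\right)} = \frac{1}{23 \left(2 - 23\right)} 600 = \frac{1}{23 \left(-21\right)} 600 = \frac{1}{-483} \cdot 600 = \left(- \frac{1}{483}\right) 600 = - \frac{200}{161}$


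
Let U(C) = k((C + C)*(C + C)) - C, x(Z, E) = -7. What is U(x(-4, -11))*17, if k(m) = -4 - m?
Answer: -3281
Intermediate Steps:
U(C) = -4 - C - 4*C**2 (U(C) = (-4 - (C + C)*(C + C)) - C = (-4 - 2*C*2*C) - C = (-4 - 4*C**2) - C = -4 - C - 4*C**2)
U(x(-4, -11))*17 = (-4 - 1*(-7) - 4*(-7)**2)*17 = (-4 + 7 - 4*49)*17 = (-4 + 7 - 196)*17 = -193*17 = -3281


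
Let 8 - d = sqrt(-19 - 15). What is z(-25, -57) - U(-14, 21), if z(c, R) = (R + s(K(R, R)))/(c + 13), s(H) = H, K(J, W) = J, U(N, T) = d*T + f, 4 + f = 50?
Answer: -409/2 + 21*I*sqrt(34) ≈ -204.5 + 122.45*I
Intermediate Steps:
f = 46 (f = -4 + 50 = 46)
d = 8 - I*sqrt(34) (d = 8 - sqrt(-19 - 15) = 8 - sqrt(-34) = 8 - I*sqrt(34) ≈ 8.0 - 5.831*I)
U(N, T) = 46 + T*(8 - I*sqrt(34)) (U(N, T) = (8 - I*sqrt(34))*T + 46 = T*(8 - I*sqrt(34)) + 46 = 46 + T*(8 - I*sqrt(34)))
z(c, R) = 2*R/(13 + c) (z(c, R) = (R + R)/(c + 13) = (2*R)/(13 + c) = 2*R/(13 + c))
z(-25, -57) - U(-14, 21) = 2*(-57)/(13 - 25) - (46 + 21*(8 - I*sqrt(34))) = 2*(-57)/(-12) - (46 + (168 - 21*I*sqrt(34))) = 2*(-57)*(-1/12) - (214 - 21*I*sqrt(34)) = 19/2 + (-214 + 21*I*sqrt(34)) = -409/2 + 21*I*sqrt(34)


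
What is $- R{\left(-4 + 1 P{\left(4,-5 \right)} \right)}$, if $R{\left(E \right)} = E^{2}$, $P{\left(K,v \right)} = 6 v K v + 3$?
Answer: $-358801$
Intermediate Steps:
$P{\left(K,v \right)} = 3 + 6 K v^{2}$ ($P{\left(K,v \right)} = 6 K v v + 3 = 6 K v^{2} + 3 = 3 + 6 K v^{2}$)
$- R{\left(-4 + 1 P{\left(4,-5 \right)} \right)} = - \left(-4 + 1 \left(3 + 6 \cdot 4 \left(-5\right)^{2}\right)\right)^{2} = - \left(-4 + 1 \left(3 + 6 \cdot 4 \cdot 25\right)\right)^{2} = - \left(-4 + 1 \left(3 + 600\right)\right)^{2} = - \left(-4 + 1 \cdot 603\right)^{2} = - \left(-4 + 603\right)^{2} = - 599^{2} = \left(-1\right) 358801 = -358801$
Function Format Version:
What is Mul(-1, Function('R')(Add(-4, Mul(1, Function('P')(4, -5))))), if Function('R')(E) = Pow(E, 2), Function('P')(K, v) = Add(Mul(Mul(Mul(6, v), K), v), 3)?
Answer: -358801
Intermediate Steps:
Function('P')(K, v) = Add(3, Mul(6, K, Pow(v, 2))) (Function('P')(K, v) = Add(Mul(Mul(6, K, v), v), 3) = Add(Mul(6, K, Pow(v, 2)), 3) = Add(3, Mul(6, K, Pow(v, 2))))
Mul(-1, Function('R')(Add(-4, Mul(1, Function('P')(4, -5))))) = Mul(-1, Pow(Add(-4, Mul(1, Add(3, Mul(6, 4, Pow(-5, 2))))), 2)) = Mul(-1, Pow(Add(-4, Mul(1, Add(3, Mul(6, 4, 25)))), 2)) = Mul(-1, Pow(Add(-4, Mul(1, Add(3, 600))), 2)) = Mul(-1, Pow(Add(-4, Mul(1, 603)), 2)) = Mul(-1, Pow(Add(-4, 603), 2)) = Mul(-1, Pow(599, 2)) = Mul(-1, 358801) = -358801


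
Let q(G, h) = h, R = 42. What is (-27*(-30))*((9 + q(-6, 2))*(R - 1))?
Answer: 365310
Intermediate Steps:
(-27*(-30))*((9 + q(-6, 2))*(R - 1)) = (-27*(-30))*((9 + 2)*(42 - 1)) = 810*(11*41) = 810*451 = 365310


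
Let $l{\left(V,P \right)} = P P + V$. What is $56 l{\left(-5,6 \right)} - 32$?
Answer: $1704$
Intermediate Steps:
$l{\left(V,P \right)} = V + P^{2}$ ($l{\left(V,P \right)} = P^{2} + V = V + P^{2}$)
$56 l{\left(-5,6 \right)} - 32 = 56 \left(-5 + 6^{2}\right) - 32 = 56 \left(-5 + 36\right) - 32 = 56 \cdot 31 - 32 = 1736 - 32 = 1704$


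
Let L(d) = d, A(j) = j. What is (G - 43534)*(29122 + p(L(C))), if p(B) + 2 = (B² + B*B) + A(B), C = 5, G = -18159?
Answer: -1799893275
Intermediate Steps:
p(B) = -2 + B + 2*B² (p(B) = -2 + ((B² + B*B) + B) = -2 + ((B² + B²) + B) = -2 + (2*B² + B) = -2 + (B + 2*B²) = -2 + B + 2*B²)
(G - 43534)*(29122 + p(L(C))) = (-18159 - 43534)*(29122 + (-2 + 5 + 2*5²)) = -61693*(29122 + (-2 + 5 + 2*25)) = -61693*(29122 + (-2 + 5 + 50)) = -61693*(29122 + 53) = -61693*29175 = -1799893275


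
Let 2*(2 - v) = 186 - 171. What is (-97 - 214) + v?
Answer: -633/2 ≈ -316.50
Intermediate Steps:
v = -11/2 (v = 2 - (186 - 171)/2 = 2 - ½*15 = 2 - 15/2 = -11/2 ≈ -5.5000)
(-97 - 214) + v = (-97 - 214) - 11/2 = -311 - 11/2 = -633/2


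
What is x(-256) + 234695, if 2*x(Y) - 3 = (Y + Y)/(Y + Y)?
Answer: 234697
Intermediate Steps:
x(Y) = 2 (x(Y) = 3/2 + ((Y + Y)/(Y + Y))/2 = 3/2 + ((2*Y)/((2*Y)))/2 = 3/2 + ((2*Y)*(1/(2*Y)))/2 = 3/2 + (½)*1 = 3/2 + ½ = 2)
x(-256) + 234695 = 2 + 234695 = 234697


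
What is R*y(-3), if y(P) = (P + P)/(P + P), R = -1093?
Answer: -1093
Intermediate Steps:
y(P) = 1 (y(P) = (2*P)/((2*P)) = (2*P)*(1/(2*P)) = 1)
R*y(-3) = -1093*1 = -1093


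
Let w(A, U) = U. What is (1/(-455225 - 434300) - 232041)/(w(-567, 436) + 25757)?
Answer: -206406270526/23299328325 ≈ -8.8589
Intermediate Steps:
(1/(-455225 - 434300) - 232041)/(w(-567, 436) + 25757) = (1/(-455225 - 434300) - 232041)/(436 + 25757) = (1/(-889525) - 232041)/26193 = (-1/889525 - 232041)*(1/26193) = -206406270526/889525*1/26193 = -206406270526/23299328325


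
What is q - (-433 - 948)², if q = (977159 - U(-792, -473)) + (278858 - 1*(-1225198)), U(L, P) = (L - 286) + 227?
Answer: 574905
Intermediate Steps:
U(L, P) = -59 + L (U(L, P) = (-286 + L) + 227 = -59 + L)
q = 2482066 (q = (977159 - (-59 - 792)) + (278858 - 1*(-1225198)) = (977159 - 1*(-851)) + (278858 + 1225198) = (977159 + 851) + 1504056 = 978010 + 1504056 = 2482066)
q - (-433 - 948)² = 2482066 - (-433 - 948)² = 2482066 - 1*(-1381)² = 2482066 - 1*1907161 = 2482066 - 1907161 = 574905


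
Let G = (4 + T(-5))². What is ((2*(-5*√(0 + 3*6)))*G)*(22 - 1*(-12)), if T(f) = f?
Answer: -1020*√2 ≈ -1442.5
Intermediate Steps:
G = 1 (G = (4 - 5)² = (-1)² = 1)
((2*(-5*√(0 + 3*6)))*G)*(22 - 1*(-12)) = ((2*(-5*√(0 + 3*6)))*1)*(22 - 1*(-12)) = ((2*(-5*√(0 + 18)))*1)*(22 + 12) = ((2*(-15*√2))*1)*34 = (-30*√2*1)*34 = -30*√2*34 = -1020*√2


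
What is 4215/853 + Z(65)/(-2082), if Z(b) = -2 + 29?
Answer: 2917533/591982 ≈ 4.9284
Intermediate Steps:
Z(b) = 27
4215/853 + Z(65)/(-2082) = 4215/853 + 27/(-2082) = 4215*(1/853) + 27*(-1/2082) = 4215/853 - 9/694 = 2917533/591982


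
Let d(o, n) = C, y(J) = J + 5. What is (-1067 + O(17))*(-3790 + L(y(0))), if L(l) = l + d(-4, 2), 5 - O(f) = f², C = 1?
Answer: 5112184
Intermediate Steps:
y(J) = 5 + J
d(o, n) = 1
O(f) = 5 - f²
L(l) = 1 + l (L(l) = l + 1 = 1 + l)
(-1067 + O(17))*(-3790 + L(y(0))) = (-1067 + (5 - 1*17²))*(-3790 + (1 + (5 + 0))) = (-1067 + (5 - 1*289))*(-3790 + (1 + 5)) = (-1067 + (5 - 289))*(-3790 + 6) = (-1067 - 284)*(-3784) = -1351*(-3784) = 5112184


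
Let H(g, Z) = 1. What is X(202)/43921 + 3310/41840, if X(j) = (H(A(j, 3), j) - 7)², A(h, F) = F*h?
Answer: 14688475/183765464 ≈ 0.079931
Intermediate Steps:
X(j) = 36 (X(j) = (1 - 7)² = (-6)² = 36)
X(202)/43921 + 3310/41840 = 36/43921 + 3310/41840 = 36*(1/43921) + 3310*(1/41840) = 36/43921 + 331/4184 = 14688475/183765464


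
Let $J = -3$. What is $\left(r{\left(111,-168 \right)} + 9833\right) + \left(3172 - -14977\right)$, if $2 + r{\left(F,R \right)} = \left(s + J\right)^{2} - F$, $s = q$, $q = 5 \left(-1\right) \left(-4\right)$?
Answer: $28158$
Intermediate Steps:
$q = 20$ ($q = \left(-5\right) \left(-4\right) = 20$)
$s = 20$
$r{\left(F,R \right)} = 287 - F$ ($r{\left(F,R \right)} = -2 - \left(F - \left(20 - 3\right)^{2}\right) = -2 - \left(-289 + F\right) = 287 - F$)
$\left(r{\left(111,-168 \right)} + 9833\right) + \left(3172 - -14977\right) = \left(\left(287 - 111\right) + 9833\right) + \left(3172 - -14977\right) = \left(\left(287 - 111\right) + 9833\right) + \left(3172 + 14977\right) = \left(176 + 9833\right) + 18149 = 10009 + 18149 = 28158$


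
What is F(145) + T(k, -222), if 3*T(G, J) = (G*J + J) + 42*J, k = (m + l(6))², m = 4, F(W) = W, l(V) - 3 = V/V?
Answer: -7773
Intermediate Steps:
l(V) = 4 (l(V) = 3 + V/V = 3 + 1 = 4)
k = 64 (k = (4 + 4)² = 8² = 64)
T(G, J) = 43*J/3 + G*J/3 (T(G, J) = ((G*J + J) + 42*J)/3 = ((J + G*J) + 42*J)/3 = (43*J + G*J)/3 = 43*J/3 + G*J/3)
F(145) + T(k, -222) = 145 + (⅓)*(-222)*(43 + 64) = 145 + (⅓)*(-222)*107 = 145 - 7918 = -7773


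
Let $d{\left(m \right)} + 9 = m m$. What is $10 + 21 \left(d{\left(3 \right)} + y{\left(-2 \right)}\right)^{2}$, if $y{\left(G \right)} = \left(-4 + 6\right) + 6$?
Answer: $1354$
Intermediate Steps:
$d{\left(m \right)} = -9 + m^{2}$ ($d{\left(m \right)} = -9 + m m = -9 + m^{2}$)
$y{\left(G \right)} = 8$ ($y{\left(G \right)} = 2 + 6 = 8$)
$10 + 21 \left(d{\left(3 \right)} + y{\left(-2 \right)}\right)^{2} = 10 + 21 \left(\left(-9 + 3^{2}\right) + 8\right)^{2} = 10 + 21 \left(\left(-9 + 9\right) + 8\right)^{2} = 10 + 21 \left(0 + 8\right)^{2} = 10 + 21 \cdot 8^{2} = 10 + 21 \cdot 64 = 10 + 1344 = 1354$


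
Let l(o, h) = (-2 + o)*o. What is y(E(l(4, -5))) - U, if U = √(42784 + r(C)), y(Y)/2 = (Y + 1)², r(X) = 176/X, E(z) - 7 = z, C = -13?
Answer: 512 - 4*√451763/13 ≈ 305.19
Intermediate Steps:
l(o, h) = o*(-2 + o)
E(z) = 7 + z
y(Y) = 2*(1 + Y)² (y(Y) = 2*(Y + 1)² = 2*(1 + Y)²)
U = 4*√451763/13 (U = √(42784 + 176/(-13)) = √(42784 + 176*(-1/13)) = √(42784 - 176/13) = √(556016/13) = 4*√451763/13 ≈ 206.81)
y(E(l(4, -5))) - U = 2*(1 + (7 + 4*(-2 + 4)))² - 4*√451763/13 = 2*(1 + (7 + 4*2))² - 4*√451763/13 = 2*(1 + (7 + 8))² - 4*√451763/13 = 2*(1 + 15)² - 4*√451763/13 = 2*16² - 4*√451763/13 = 2*256 - 4*√451763/13 = 512 - 4*√451763/13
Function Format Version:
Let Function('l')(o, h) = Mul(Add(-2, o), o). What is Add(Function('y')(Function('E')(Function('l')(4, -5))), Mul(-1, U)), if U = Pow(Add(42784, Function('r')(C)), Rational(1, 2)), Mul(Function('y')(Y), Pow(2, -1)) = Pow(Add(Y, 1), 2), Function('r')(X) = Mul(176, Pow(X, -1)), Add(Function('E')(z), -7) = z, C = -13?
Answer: Add(512, Mul(Rational(-4, 13), Pow(451763, Rational(1, 2)))) ≈ 305.19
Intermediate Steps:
Function('l')(o, h) = Mul(o, Add(-2, o))
Function('E')(z) = Add(7, z)
Function('y')(Y) = Mul(2, Pow(Add(1, Y), 2)) (Function('y')(Y) = Mul(2, Pow(Add(Y, 1), 2)) = Mul(2, Pow(Add(1, Y), 2)))
U = Mul(Rational(4, 13), Pow(451763, Rational(1, 2))) (U = Pow(Add(42784, Mul(176, Pow(-13, -1))), Rational(1, 2)) = Pow(Add(42784, Mul(176, Rational(-1, 13))), Rational(1, 2)) = Pow(Add(42784, Rational(-176, 13)), Rational(1, 2)) = Pow(Rational(556016, 13), Rational(1, 2)) = Mul(Rational(4, 13), Pow(451763, Rational(1, 2))) ≈ 206.81)
Add(Function('y')(Function('E')(Function('l')(4, -5))), Mul(-1, U)) = Add(Mul(2, Pow(Add(1, Add(7, Mul(4, Add(-2, 4)))), 2)), Mul(-1, Mul(Rational(4, 13), Pow(451763, Rational(1, 2))))) = Add(Mul(2, Pow(Add(1, Add(7, Mul(4, 2))), 2)), Mul(Rational(-4, 13), Pow(451763, Rational(1, 2)))) = Add(Mul(2, Pow(Add(1, Add(7, 8)), 2)), Mul(Rational(-4, 13), Pow(451763, Rational(1, 2)))) = Add(Mul(2, Pow(Add(1, 15), 2)), Mul(Rational(-4, 13), Pow(451763, Rational(1, 2)))) = Add(Mul(2, Pow(16, 2)), Mul(Rational(-4, 13), Pow(451763, Rational(1, 2)))) = Add(Mul(2, 256), Mul(Rational(-4, 13), Pow(451763, Rational(1, 2)))) = Add(512, Mul(Rational(-4, 13), Pow(451763, Rational(1, 2))))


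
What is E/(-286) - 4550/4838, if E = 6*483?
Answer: -3830456/345917 ≈ -11.073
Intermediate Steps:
E = 2898
E/(-286) - 4550/4838 = 2898/(-286) - 4550/4838 = 2898*(-1/286) - 4550*1/4838 = -1449/143 - 2275/2419 = -3830456/345917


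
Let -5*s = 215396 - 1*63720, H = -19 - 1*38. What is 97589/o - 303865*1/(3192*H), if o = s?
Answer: -1524629905/985590648 ≈ -1.5469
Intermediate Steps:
H = -57 (H = -19 - 38 = -57)
s = -151676/5 (s = -(215396 - 1*63720)/5 = -(215396 - 63720)/5 = -⅕*151676 = -151676/5 ≈ -30335.)
o = -151676/5 ≈ -30335.
97589/o - 303865*1/(3192*H) = 97589/(-151676/5) - 303865/(-57*56*57) = 97589*(-5/151676) - 303865/((-3192*57)) = -487945/151676 - 303865/(-181944) = -487945/151676 - 303865*(-1/181944) = -487945/151676 + 303865/181944 = -1524629905/985590648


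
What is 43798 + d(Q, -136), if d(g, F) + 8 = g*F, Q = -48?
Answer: 50318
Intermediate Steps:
d(g, F) = -8 + F*g (d(g, F) = -8 + g*F = -8 + F*g)
43798 + d(Q, -136) = 43798 + (-8 - 136*(-48)) = 43798 + (-8 + 6528) = 43798 + 6520 = 50318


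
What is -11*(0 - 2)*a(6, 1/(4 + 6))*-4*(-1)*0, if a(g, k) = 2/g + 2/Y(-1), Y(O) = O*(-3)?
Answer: 0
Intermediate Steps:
Y(O) = -3*O
a(g, k) = ⅔ + 2/g (a(g, k) = 2/g + 2/((-3*(-1))) = 2/g + 2/3 = 2/g + 2*(⅓) = 2/g + ⅔ = ⅔ + 2/g)
-11*(0 - 2)*a(6, 1/(4 + 6))*-4*(-1)*0 = -11*(0 - 2)*(⅔ + 2/6)*-4*(-1)*0 = -11*(-2*(⅔ + 2*(⅙)))*4*0 = -11*(-2*(⅔ + ⅓))*0 = -11*(-2*1)*0 = -(-22)*0 = -11*0 = 0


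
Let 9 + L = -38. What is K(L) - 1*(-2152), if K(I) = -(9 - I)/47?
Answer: 101088/47 ≈ 2150.8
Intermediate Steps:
L = -47 (L = -9 - 38 = -47)
K(I) = -9/47 + I/47 (K(I) = -(9 - I)/47 = -(9/47 - I/47) = -9/47 + I/47)
K(L) - 1*(-2152) = (-9/47 + (1/47)*(-47)) - 1*(-2152) = (-9/47 - 1) + 2152 = -56/47 + 2152 = 101088/47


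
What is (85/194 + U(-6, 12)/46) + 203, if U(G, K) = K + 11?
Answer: 19782/97 ≈ 203.94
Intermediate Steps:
U(G, K) = 11 + K
(85/194 + U(-6, 12)/46) + 203 = (85/194 + (11 + 12)/46) + 203 = (85*(1/194) + 23*(1/46)) + 203 = (85/194 + ½) + 203 = 91/97 + 203 = 19782/97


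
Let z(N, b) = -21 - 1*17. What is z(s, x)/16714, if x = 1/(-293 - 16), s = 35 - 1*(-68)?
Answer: -19/8357 ≈ -0.0022735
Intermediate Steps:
s = 103 (s = 35 + 68 = 103)
x = -1/309 (x = 1/(-309) = -1/309 ≈ -0.0032362)
z(N, b) = -38 (z(N, b) = -21 - 17 = -38)
z(s, x)/16714 = -38/16714 = -38*1/16714 = -19/8357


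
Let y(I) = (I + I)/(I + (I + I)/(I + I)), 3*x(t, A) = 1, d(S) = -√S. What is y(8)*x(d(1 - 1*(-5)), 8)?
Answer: 16/27 ≈ 0.59259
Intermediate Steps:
x(t, A) = ⅓ (x(t, A) = (⅓)*1 = ⅓)
y(I) = 2*I/(1 + I) (y(I) = (2*I)/(I + (2*I)/((2*I))) = (2*I)/(I + (2*I)*(1/(2*I))) = (2*I)/(I + 1) = (2*I)/(1 + I) = 2*I/(1 + I))
y(8)*x(d(1 - 1*(-5)), 8) = (2*8/(1 + 8))*(⅓) = (2*8/9)*(⅓) = (2*8*(⅑))*(⅓) = (16/9)*(⅓) = 16/27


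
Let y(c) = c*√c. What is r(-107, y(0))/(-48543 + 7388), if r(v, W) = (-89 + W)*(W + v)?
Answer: -9523/41155 ≈ -0.23139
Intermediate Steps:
y(c) = c^(3/2)
r(-107, y(0))/(-48543 + 7388) = ((0^(3/2))² - 89*0^(3/2) - 89*(-107) + 0^(3/2)*(-107))/(-48543 + 7388) = (0² - 89*0 + 9523 + 0*(-107))/(-41155) = (0 + 0 + 9523 + 0)*(-1/41155) = 9523*(-1/41155) = -9523/41155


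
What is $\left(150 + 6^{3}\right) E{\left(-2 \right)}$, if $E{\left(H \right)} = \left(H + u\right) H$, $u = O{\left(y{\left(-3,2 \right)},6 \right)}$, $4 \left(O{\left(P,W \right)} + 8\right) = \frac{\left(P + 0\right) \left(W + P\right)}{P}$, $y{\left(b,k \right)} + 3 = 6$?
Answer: $5673$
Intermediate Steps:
$y{\left(b,k \right)} = 3$ ($y{\left(b,k \right)} = -3 + 6 = 3$)
$O{\left(P,W \right)} = -8 + \frac{P}{4} + \frac{W}{4}$ ($O{\left(P,W \right)} = -8 + \frac{\left(P + 0\right) \left(W + P\right) \frac{1}{P}}{4} = -8 + \frac{P \left(P + W\right) \frac{1}{P}}{4} = -8 + \frac{P + W}{4} = -8 + \left(\frac{P}{4} + \frac{W}{4}\right) = -8 + \frac{P}{4} + \frac{W}{4}$)
$u = - \frac{23}{4}$ ($u = -8 + \frac{1}{4} \cdot 3 + \frac{1}{4} \cdot 6 = -8 + \frac{3}{4} + \frac{3}{2} = - \frac{23}{4} \approx -5.75$)
$E{\left(H \right)} = H \left(- \frac{23}{4} + H\right)$ ($E{\left(H \right)} = \left(H - \frac{23}{4}\right) H = \left(- \frac{23}{4} + H\right) H = H \left(- \frac{23}{4} + H\right)$)
$\left(150 + 6^{3}\right) E{\left(-2 \right)} = \left(150 + 6^{3}\right) \frac{1}{4} \left(-2\right) \left(-23 + 4 \left(-2\right)\right) = \left(150 + 216\right) \frac{1}{4} \left(-2\right) \left(-23 - 8\right) = 366 \cdot \frac{1}{4} \left(-2\right) \left(-31\right) = 366 \cdot \frac{31}{2} = 5673$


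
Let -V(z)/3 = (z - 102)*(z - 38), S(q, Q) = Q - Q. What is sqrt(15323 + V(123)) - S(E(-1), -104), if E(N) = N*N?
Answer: 4*sqrt(623) ≈ 99.840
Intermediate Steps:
E(N) = N**2
S(q, Q) = 0
V(z) = -3*(-102 + z)*(-38 + z) (V(z) = -3*(z - 102)*(z - 38) = -3*(-102 + z)*(-38 + z))
sqrt(15323 + V(123)) - S(E(-1), -104) = sqrt(15323 + (-11628 - 3*123**2 + 420*123)) - 1*0 = sqrt(15323 + (-11628 - 3*15129 + 51660)) + 0 = sqrt(15323 + (-11628 - 45387 + 51660)) + 0 = sqrt(15323 - 5355) + 0 = sqrt(9968) + 0 = 4*sqrt(623) + 0 = 4*sqrt(623)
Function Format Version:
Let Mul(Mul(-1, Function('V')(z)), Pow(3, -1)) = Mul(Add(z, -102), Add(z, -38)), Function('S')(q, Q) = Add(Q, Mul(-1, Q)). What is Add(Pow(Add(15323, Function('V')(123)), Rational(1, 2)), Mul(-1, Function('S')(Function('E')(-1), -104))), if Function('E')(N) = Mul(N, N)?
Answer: Mul(4, Pow(623, Rational(1, 2))) ≈ 99.840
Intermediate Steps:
Function('E')(N) = Pow(N, 2)
Function('S')(q, Q) = 0
Function('V')(z) = Mul(-3, Add(-102, z), Add(-38, z)) (Function('V')(z) = Mul(-3, Mul(Add(z, -102), Add(z, -38))) = Mul(-3, Mul(Add(-102, z), Add(-38, z))) = Mul(-3, Add(-102, z), Add(-38, z)))
Add(Pow(Add(15323, Function('V')(123)), Rational(1, 2)), Mul(-1, Function('S')(Function('E')(-1), -104))) = Add(Pow(Add(15323, Add(-11628, Mul(-3, Pow(123, 2)), Mul(420, 123))), Rational(1, 2)), Mul(-1, 0)) = Add(Pow(Add(15323, Add(-11628, Mul(-3, 15129), 51660)), Rational(1, 2)), 0) = Add(Pow(Add(15323, Add(-11628, -45387, 51660)), Rational(1, 2)), 0) = Add(Pow(Add(15323, -5355), Rational(1, 2)), 0) = Add(Pow(9968, Rational(1, 2)), 0) = Add(Mul(4, Pow(623, Rational(1, 2))), 0) = Mul(4, Pow(623, Rational(1, 2)))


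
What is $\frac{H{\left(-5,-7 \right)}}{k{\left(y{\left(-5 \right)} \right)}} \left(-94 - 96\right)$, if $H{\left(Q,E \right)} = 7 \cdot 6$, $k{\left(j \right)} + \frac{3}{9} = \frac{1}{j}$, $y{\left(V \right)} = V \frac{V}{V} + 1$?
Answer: $13680$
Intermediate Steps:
$y{\left(V \right)} = 1 + V$ ($y{\left(V \right)} = V 1 + 1 = V + 1 = 1 + V$)
$k{\left(j \right)} = - \frac{1}{3} + \frac{1}{j}$
$H{\left(Q,E \right)} = 42$
$\frac{H{\left(-5,-7 \right)}}{k{\left(y{\left(-5 \right)} \right)}} \left(-94 - 96\right) = \frac{42}{\frac{1}{3} \frac{1}{1 - 5} \left(3 - \left(1 - 5\right)\right)} \left(-94 - 96\right) = \frac{42}{\frac{1}{3} \frac{1}{-4} \left(3 - -4\right)} \left(-190\right) = \frac{42}{\frac{1}{3} \left(- \frac{1}{4}\right) \left(3 + 4\right)} \left(-190\right) = \frac{42}{\frac{1}{3} \left(- \frac{1}{4}\right) 7} \left(-190\right) = \frac{42}{- \frac{7}{12}} \left(-190\right) = 42 \left(- \frac{12}{7}\right) \left(-190\right) = \left(-72\right) \left(-190\right) = 13680$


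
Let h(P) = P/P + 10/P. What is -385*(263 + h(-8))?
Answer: -404635/4 ≈ -1.0116e+5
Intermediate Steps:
h(P) = 1 + 10/P
-385*(263 + h(-8)) = -385*(263 + (10 - 8)/(-8)) = -385*(263 - ⅛*2) = -385*(263 - ¼) = -385*1051/4 = -404635/4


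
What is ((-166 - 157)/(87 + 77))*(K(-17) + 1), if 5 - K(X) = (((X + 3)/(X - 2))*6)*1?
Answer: -255/82 ≈ -3.1098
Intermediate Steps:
K(X) = 5 - 6*(3 + X)/(-2 + X) (K(X) = 5 - ((X + 3)/(X - 2))*6 = 5 - ((3 + X)/(-2 + X))*6 = 5 - 6*(3 + X)/(-2 + X))
((-166 - 157)/(87 + 77))*(K(-17) + 1) = ((-166 - 157)/(87 + 77))*((-28 - 1*(-17))/(-2 - 17) + 1) = (-323/164)*((-28 + 17)/(-19) + 1) = (-323*1/164)*(-1/19*(-11) + 1) = -323*(11/19 + 1)/164 = -323/164*30/19 = -255/82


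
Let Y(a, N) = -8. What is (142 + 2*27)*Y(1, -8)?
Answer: -1568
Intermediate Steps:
(142 + 2*27)*Y(1, -8) = (142 + 2*27)*(-8) = (142 + 54)*(-8) = 196*(-8) = -1568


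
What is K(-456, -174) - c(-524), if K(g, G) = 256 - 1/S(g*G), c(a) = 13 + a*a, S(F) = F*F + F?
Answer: -1727077030363441/6295549680 ≈ -2.7433e+5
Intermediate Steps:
S(F) = F + F² (S(F) = F² + F = F + F²)
c(a) = 13 + a²
K(g, G) = 256 - 1/(G*g*(1 + G*g)) (K(g, G) = 256 - 1/((g*G)*(1 + g*G)) = 256 - 1/((G*g)*(1 + G*g)) = 256 - 1/(G*g*(1 + G*g)))
K(-456, -174) - c(-524) = (256 - 1/(-174*(-456)*(1 - 174*(-456)))) - (13 + (-524)²) = (256 - 1*(-1/174)*(-1/456)/(1 + 79344)) - (13 + 274576) = (256 - 1*(-1/174)*(-1/456)/79345) - 1*274589 = (256 - 1*(-1/174)*(-1/456)*1/79345) - 274589 = (256 - 1/6295549680) - 274589 = 1611660718079/6295549680 - 274589 = -1727077030363441/6295549680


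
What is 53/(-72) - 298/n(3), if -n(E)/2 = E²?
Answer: 1139/72 ≈ 15.819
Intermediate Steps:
n(E) = -2*E²
53/(-72) - 298/n(3) = 53/(-72) - 298/((-2*3²)) = 53*(-1/72) - 298/((-2*9)) = -53/72 - 298/(-18) = -53/72 - 298*(-1/18) = -53/72 + 149/9 = 1139/72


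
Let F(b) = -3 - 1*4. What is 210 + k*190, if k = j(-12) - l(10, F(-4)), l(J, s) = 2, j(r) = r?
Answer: -2450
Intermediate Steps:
F(b) = -7 (F(b) = -3 - 4 = -7)
k = -14 (k = -12 - 1*2 = -12 - 2 = -14)
210 + k*190 = 210 - 14*190 = 210 - 2660 = -2450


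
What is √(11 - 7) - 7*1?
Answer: -5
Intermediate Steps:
√(11 - 7) - 7*1 = √4 - 7 = 2 - 7 = -5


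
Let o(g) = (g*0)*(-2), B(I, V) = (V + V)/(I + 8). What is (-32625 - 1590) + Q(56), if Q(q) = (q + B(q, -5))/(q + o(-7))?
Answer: -61311493/1792 ≈ -34214.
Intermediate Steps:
B(I, V) = 2*V/(8 + I) (B(I, V) = (2*V)/(8 + I) = 2*V/(8 + I))
o(g) = 0 (o(g) = 0*(-2) = 0)
Q(q) = (q - 10/(8 + q))/q (Q(q) = (q + 2*(-5)/(8 + q))/(q + 0) = (q - 10/(8 + q))/q)
(-32625 - 1590) + Q(56) = (-32625 - 1590) + (-10 + 56*(8 + 56))/(56*(8 + 56)) = -34215 + (1/56)*(-10 + 56*64)/64 = -34215 + (1/56)*(1/64)*(-10 + 3584) = -34215 + (1/56)*(1/64)*3574 = -34215 + 1787/1792 = -61311493/1792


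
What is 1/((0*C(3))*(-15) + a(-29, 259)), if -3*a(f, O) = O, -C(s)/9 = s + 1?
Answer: -3/259 ≈ -0.011583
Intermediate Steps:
C(s) = -9 - 9*s (C(s) = -9*(s + 1) = -9*(1 + s) = -9 - 9*s)
a(f, O) = -O/3
1/((0*C(3))*(-15) + a(-29, 259)) = 1/((0*(-9 - 9*3))*(-15) - 1/3*259) = 1/((0*(-9 - 27))*(-15) - 259/3) = 1/((0*(-36))*(-15) - 259/3) = 1/(0*(-15) - 259/3) = 1/(0 - 259/3) = 1/(-259/3) = -3/259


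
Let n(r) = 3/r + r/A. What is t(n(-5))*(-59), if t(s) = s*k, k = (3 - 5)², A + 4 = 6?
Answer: 3658/5 ≈ 731.60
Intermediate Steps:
A = 2 (A = -4 + 6 = 2)
n(r) = r/2 + 3/r (n(r) = 3/r + r/2 = r/2 + 3/r)
k = 4 (k = (-2)² = 4)
t(s) = 4*s (t(s) = s*4 = 4*s)
t(n(-5))*(-59) = (4*((½)*(-5) + 3/(-5)))*(-59) = (4*(-5/2 + 3*(-⅕)))*(-59) = (4*(-5/2 - ⅗))*(-59) = (4*(-31/10))*(-59) = -62/5*(-59) = 3658/5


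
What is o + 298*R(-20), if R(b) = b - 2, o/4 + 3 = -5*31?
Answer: -7188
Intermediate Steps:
o = -632 (o = -12 + 4*(-5*31) = -12 + 4*(-155) = -12 - 620 = -632)
R(b) = -2 + b
o + 298*R(-20) = -632 + 298*(-2 - 20) = -632 + 298*(-22) = -632 - 6556 = -7188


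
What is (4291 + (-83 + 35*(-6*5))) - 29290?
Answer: -26132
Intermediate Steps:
(4291 + (-83 + 35*(-6*5))) - 29290 = (4291 + (-83 + 35*(-30))) - 29290 = (4291 + (-83 - 1050)) - 29290 = (4291 - 1133) - 29290 = 3158 - 29290 = -26132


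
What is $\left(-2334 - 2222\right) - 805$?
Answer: $-5361$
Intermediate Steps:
$\left(-2334 - 2222\right) - 805 = -4556 - 805 = -5361$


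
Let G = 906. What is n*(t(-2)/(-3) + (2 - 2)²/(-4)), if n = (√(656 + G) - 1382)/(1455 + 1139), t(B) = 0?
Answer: 0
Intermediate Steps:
n = -691/1297 + √1562/2594 (n = (√(656 + 906) - 1382)/(1455 + 1139) = (√1562 - 1382)/2594 = (-1382 + √1562)*(1/2594) = -691/1297 + √1562/2594 ≈ -0.51753)
n*(t(-2)/(-3) + (2 - 2)²/(-4)) = (-691/1297 + √1562/2594)*(0/(-3) + (2 - 2)²/(-4)) = (-691/1297 + √1562/2594)*(0*(-⅓) + 0²*(-¼)) = (-691/1297 + √1562/2594)*(0 + 0*(-¼)) = (-691/1297 + √1562/2594)*(0 + 0) = (-691/1297 + √1562/2594)*0 = 0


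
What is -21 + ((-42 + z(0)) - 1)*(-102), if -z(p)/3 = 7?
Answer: 6507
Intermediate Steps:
z(p) = -21 (z(p) = -3*7 = -21)
-21 + ((-42 + z(0)) - 1)*(-102) = -21 + ((-42 - 21) - 1)*(-102) = -21 + (-63 - 1)*(-102) = -21 - 64*(-102) = -21 + 6528 = 6507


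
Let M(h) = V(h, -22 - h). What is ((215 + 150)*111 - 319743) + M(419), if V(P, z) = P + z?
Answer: -279250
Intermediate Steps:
M(h) = -22 (M(h) = h + (-22 - h) = -22)
((215 + 150)*111 - 319743) + M(419) = ((215 + 150)*111 - 319743) - 22 = (365*111 - 319743) - 22 = (40515 - 319743) - 22 = -279228 - 22 = -279250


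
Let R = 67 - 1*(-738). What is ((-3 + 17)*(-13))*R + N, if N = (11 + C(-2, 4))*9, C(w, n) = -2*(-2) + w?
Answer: -146393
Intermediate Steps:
R = 805 (R = 67 + 738 = 805)
C(w, n) = 4 + w
N = 117 (N = (11 + (4 - 2))*9 = (11 + 2)*9 = 13*9 = 117)
((-3 + 17)*(-13))*R + N = ((-3 + 17)*(-13))*805 + 117 = (14*(-13))*805 + 117 = -182*805 + 117 = -146510 + 117 = -146393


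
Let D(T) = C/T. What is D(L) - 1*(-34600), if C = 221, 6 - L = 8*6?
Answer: 1452979/42 ≈ 34595.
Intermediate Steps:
L = -42 (L = 6 - 8*6 = 6 - 1*48 = 6 - 48 = -42)
D(T) = 221/T
D(L) - 1*(-34600) = 221/(-42) - 1*(-34600) = 221*(-1/42) + 34600 = -221/42 + 34600 = 1452979/42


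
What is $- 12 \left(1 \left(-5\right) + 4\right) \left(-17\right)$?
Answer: $-204$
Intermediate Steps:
$- 12 \left(1 \left(-5\right) + 4\right) \left(-17\right) = - 12 \left(-5 + 4\right) \left(-17\right) = \left(-12\right) \left(-1\right) \left(-17\right) = 12 \left(-17\right) = -204$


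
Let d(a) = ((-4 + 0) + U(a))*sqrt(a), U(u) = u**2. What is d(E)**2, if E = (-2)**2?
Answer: 576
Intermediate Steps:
E = 4
d(a) = sqrt(a)*(-4 + a**2) (d(a) = ((-4 + 0) + a**2)*sqrt(a) = (-4 + a**2)*sqrt(a) = sqrt(a)*(-4 + a**2))
d(E)**2 = (sqrt(4)*(-4 + 4**2))**2 = (2*(-4 + 16))**2 = (2*12)**2 = 24**2 = 576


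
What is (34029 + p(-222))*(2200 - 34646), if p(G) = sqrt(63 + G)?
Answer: -1104104934 - 32446*I*sqrt(159) ≈ -1.1041e+9 - 4.0913e+5*I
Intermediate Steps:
(34029 + p(-222))*(2200 - 34646) = (34029 + sqrt(63 - 222))*(2200 - 34646) = (34029 + sqrt(-159))*(-32446) = (34029 + I*sqrt(159))*(-32446) = -1104104934 - 32446*I*sqrt(159)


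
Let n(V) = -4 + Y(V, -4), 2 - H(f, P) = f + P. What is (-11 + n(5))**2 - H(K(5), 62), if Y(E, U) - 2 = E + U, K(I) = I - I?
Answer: 204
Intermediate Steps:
K(I) = 0
Y(E, U) = 2 + E + U (Y(E, U) = 2 + (E + U) = 2 + E + U)
H(f, P) = 2 - P - f (H(f, P) = 2 - (f + P) = 2 - (P + f) = 2 + (-P - f) = 2 - P - f)
n(V) = -6 + V (n(V) = -4 + (2 + V - 4) = -4 + (-2 + V) = -6 + V)
(-11 + n(5))**2 - H(K(5), 62) = (-11 + (-6 + 5))**2 - (2 - 1*62 - 1*0) = (-11 - 1)**2 - (2 - 62 + 0) = (-12)**2 - 1*(-60) = 144 + 60 = 204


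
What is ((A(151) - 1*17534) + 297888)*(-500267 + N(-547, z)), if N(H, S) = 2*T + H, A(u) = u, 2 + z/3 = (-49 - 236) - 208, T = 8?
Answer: -140476342990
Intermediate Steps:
z = -1485 (z = -6 + 3*((-49 - 236) - 208) = -6 + 3*(-285 - 208) = -6 + 3*(-493) = -6 - 1479 = -1485)
N(H, S) = 16 + H (N(H, S) = 2*8 + H = 16 + H)
((A(151) - 1*17534) + 297888)*(-500267 + N(-547, z)) = ((151 - 1*17534) + 297888)*(-500267 + (16 - 547)) = ((151 - 17534) + 297888)*(-500267 - 531) = (-17383 + 297888)*(-500798) = 280505*(-500798) = -140476342990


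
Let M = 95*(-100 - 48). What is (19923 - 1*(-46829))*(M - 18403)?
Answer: -2166970176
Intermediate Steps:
M = -14060 (M = 95*(-148) = -14060)
(19923 - 1*(-46829))*(M - 18403) = (19923 - 1*(-46829))*(-14060 - 18403) = (19923 + 46829)*(-32463) = 66752*(-32463) = -2166970176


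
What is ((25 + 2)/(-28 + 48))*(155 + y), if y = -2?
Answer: 4131/20 ≈ 206.55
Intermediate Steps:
((25 + 2)/(-28 + 48))*(155 + y) = ((25 + 2)/(-28 + 48))*(155 - 2) = (27/20)*153 = 4131/20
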